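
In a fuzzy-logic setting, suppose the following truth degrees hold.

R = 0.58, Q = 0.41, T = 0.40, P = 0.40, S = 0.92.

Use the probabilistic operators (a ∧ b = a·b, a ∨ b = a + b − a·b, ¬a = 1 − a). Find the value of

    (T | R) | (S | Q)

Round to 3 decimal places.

0.988

T | R = a + b − a·b on (0.4000, 0.5800) = 0.7480
S | Q = a + b − a·b on (0.9200, 0.4100) = 0.9528
(T | R) | (S | Q) = a + b − a·b on (0.7480, 0.9528) = 0.9881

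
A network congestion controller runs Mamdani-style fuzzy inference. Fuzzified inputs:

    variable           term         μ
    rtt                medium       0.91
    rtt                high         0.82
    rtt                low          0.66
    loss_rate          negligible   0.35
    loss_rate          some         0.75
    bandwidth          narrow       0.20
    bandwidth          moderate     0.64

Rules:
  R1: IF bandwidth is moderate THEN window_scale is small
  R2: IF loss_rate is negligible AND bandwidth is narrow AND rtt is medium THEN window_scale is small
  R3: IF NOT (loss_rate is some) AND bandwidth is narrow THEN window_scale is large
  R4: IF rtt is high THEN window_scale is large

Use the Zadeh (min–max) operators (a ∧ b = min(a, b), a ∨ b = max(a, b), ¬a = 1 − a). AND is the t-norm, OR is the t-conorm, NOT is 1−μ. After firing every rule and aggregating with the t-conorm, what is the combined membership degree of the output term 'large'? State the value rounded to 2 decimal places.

0.82

R1: moderate=0.64 → w = 0.64
R2: negligible=0.35, narrow=0.20, medium=0.91; AND[min(a, b)] → w = 0.20
R3: ¬some=1−0.75=0.25, narrow=0.20; AND[min(a, b)] → w = 0.20
R4: high=0.82 → w = 0.82
Rules with consequent 'large': {R3, R4} → strengths 0.20, 0.82
Aggregate via t-conorm [max(a, b)]: 0.82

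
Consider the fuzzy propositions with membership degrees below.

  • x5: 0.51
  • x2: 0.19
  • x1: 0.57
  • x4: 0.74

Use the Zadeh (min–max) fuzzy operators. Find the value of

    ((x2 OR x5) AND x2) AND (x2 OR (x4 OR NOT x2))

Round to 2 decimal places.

0.19

x2 OR x5 = max(a, b) on (0.19, 0.51) = 0.51
(x2 OR x5) AND x2 = min(a, b) on (0.51, 0.19) = 0.19
NOT x2 = 1 − 0.19 = 0.81
x4 OR NOT x2 = max(a, b) on (0.74, 0.81) = 0.81
x2 OR (x4 OR NOT x2) = max(a, b) on (0.19, 0.81) = 0.81
((x2 OR x5) AND x2) AND (x2 OR (x4 OR NOT x2)) = min(a, b) on (0.19, 0.81) = 0.19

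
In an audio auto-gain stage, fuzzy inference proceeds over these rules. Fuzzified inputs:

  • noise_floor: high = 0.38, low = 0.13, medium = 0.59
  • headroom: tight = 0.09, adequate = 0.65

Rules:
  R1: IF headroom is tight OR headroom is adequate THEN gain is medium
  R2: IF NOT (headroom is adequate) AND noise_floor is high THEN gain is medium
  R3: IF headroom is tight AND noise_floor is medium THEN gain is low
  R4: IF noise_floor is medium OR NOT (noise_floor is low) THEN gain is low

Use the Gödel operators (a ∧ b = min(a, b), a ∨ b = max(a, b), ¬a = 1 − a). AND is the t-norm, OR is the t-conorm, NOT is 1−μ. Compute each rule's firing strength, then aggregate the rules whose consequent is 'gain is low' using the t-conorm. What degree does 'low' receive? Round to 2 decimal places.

R1: tight=0.09, adequate=0.65; OR[max(a, b)] → w = 0.65
R2: ¬adequate=1−0.65=0.35, high=0.38; AND[min(a, b)] → w = 0.35
R3: tight=0.09, medium=0.59; AND[min(a, b)] → w = 0.09
R4: medium=0.59, ¬low=1−0.13=0.87; OR[max(a, b)] → w = 0.87
Rules with consequent 'low': {R3, R4} → strengths 0.09, 0.87
Aggregate via t-conorm [max(a, b)]: 0.87

0.87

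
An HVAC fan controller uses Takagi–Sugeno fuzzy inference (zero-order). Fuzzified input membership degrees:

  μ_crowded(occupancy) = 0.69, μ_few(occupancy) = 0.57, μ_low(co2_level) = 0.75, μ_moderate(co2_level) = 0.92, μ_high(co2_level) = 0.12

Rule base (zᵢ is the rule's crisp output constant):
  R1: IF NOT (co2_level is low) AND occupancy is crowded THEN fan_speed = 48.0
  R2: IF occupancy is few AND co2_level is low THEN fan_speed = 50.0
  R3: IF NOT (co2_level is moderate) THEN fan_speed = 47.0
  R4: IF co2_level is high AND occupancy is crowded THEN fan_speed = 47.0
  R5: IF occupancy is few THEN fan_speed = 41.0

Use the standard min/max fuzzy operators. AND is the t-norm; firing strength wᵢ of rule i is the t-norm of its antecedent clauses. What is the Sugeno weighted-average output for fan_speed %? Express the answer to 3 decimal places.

R1 (z=48.0): ¬low=1−0.75=0.25, crowded=0.69; AND[min(a, b)] → w = 0.25
R2 (z=50.0): few=0.57, low=0.75; AND[min(a, b)] → w = 0.57
R3 (z=47.0): ¬moderate=1−0.92=0.08 → w = 0.08
R4 (z=47.0): high=0.12, crowded=0.69; AND[min(a, b)] → w = 0.12
R5 (z=41.0): few=0.57 → w = 0.57
Weighted average = (0.25·48.0 + 0.57·50.0 + 0.08·47.0 + 0.12·47.0 + 0.57·41.0) / (0.25 + 0.57 + 0.08 + 0.12 + 0.57)
  = 73.2700 / 1.5900 = 46.082

46.082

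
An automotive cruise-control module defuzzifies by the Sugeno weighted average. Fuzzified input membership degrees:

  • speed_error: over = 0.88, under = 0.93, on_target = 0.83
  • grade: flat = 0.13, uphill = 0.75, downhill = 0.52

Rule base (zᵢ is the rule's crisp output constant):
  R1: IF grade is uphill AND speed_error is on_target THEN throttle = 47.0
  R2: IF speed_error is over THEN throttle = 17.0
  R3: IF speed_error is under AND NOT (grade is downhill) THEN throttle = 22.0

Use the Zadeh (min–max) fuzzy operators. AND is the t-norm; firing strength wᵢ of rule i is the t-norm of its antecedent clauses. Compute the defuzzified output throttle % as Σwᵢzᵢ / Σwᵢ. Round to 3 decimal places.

R1 (z=47.0): uphill=0.75, on_target=0.83; AND[min(a, b)] → w = 0.75
R2 (z=17.0): over=0.88 → w = 0.88
R3 (z=22.0): under=0.93, ¬downhill=1−0.52=0.48; AND[min(a, b)] → w = 0.48
Weighted average = (0.75·47.0 + 0.88·17.0 + 0.48·22.0) / (0.75 + 0.88 + 0.48)
  = 60.7700 / 2.1100 = 28.801

28.801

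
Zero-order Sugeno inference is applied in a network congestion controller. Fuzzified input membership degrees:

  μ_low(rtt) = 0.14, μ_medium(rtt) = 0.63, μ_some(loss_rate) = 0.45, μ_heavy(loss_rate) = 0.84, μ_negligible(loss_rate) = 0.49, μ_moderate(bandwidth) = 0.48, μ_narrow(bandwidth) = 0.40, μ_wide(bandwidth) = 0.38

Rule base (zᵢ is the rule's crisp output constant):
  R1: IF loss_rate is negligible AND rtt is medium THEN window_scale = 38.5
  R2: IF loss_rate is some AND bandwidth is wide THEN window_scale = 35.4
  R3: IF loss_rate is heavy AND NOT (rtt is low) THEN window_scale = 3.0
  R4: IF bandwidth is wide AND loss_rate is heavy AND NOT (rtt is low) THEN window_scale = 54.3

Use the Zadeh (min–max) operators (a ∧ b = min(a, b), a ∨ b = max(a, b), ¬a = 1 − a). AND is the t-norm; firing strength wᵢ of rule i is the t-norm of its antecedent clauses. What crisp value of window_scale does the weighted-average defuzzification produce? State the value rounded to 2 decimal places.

26.54

R1 (z=38.5): negligible=0.49, medium=0.63; AND[min(a, b)] → w = 0.49
R2 (z=35.4): some=0.45, wide=0.38; AND[min(a, b)] → w = 0.38
R3 (z=3.0): heavy=0.84, ¬low=1−0.14=0.86; AND[min(a, b)] → w = 0.84
R4 (z=54.3): wide=0.38, heavy=0.84, ¬low=1−0.14=0.86; AND[min(a, b)] → w = 0.38
Weighted average = (0.49·38.5 + 0.38·35.4 + 0.84·3.0 + 0.38·54.3) / (0.49 + 0.38 + 0.84 + 0.38)
  = 55.4710 / 2.0900 = 26.54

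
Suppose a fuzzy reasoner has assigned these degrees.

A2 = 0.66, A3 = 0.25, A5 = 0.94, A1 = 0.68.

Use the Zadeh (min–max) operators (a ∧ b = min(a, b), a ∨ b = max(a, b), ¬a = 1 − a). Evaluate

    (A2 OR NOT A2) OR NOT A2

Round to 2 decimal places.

NOT A2 = 1 − 0.66 = 0.34
A2 OR NOT A2 = max(a, b) on (0.66, 0.34) = 0.66
NOT A2 = 1 − 0.66 = 0.34
(A2 OR NOT A2) OR NOT A2 = max(a, b) on (0.66, 0.34) = 0.66

0.66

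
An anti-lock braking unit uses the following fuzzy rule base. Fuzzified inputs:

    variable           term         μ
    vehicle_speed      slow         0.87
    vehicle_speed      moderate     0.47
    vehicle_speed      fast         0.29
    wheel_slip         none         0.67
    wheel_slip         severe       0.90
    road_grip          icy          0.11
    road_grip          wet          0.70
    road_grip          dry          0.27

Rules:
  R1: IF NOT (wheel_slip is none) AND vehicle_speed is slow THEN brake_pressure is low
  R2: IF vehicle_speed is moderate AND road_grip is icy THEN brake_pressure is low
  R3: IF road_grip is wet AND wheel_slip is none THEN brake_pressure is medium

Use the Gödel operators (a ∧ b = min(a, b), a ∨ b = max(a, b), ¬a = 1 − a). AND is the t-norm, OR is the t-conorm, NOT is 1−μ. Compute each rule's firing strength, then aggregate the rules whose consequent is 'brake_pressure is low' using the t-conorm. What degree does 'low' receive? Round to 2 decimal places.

0.33

R1: ¬none=1−0.67=0.33, slow=0.87; AND[min(a, b)] → w = 0.33
R2: moderate=0.47, icy=0.11; AND[min(a, b)] → w = 0.11
R3: wet=0.70, none=0.67; AND[min(a, b)] → w = 0.67
Rules with consequent 'low': {R1, R2} → strengths 0.33, 0.11
Aggregate via t-conorm [max(a, b)]: 0.33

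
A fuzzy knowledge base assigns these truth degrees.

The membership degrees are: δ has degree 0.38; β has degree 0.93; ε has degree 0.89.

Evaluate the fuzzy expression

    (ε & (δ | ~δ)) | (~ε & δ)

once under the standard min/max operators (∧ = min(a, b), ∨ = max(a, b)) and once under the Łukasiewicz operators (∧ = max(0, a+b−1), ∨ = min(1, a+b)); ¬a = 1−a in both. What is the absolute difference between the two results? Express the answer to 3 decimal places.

0.270

Under standard min/max:
  ~δ = 1 − 0.38 = 0.62
  δ | ~δ = max(a, b) on (0.38, 0.62) = 0.62
  ε & (δ | ~δ) = min(a, b) on (0.89, 0.62) = 0.62
  ~ε = 1 − 0.89 = 0.11
  ~ε & δ = min(a, b) on (0.11, 0.38) = 0.11
  (ε & (δ | ~δ)) | (~ε & δ) = max(a, b) on (0.62, 0.11) = 0.62
  → value = 0.6200
Under Łukasiewicz:
  ~δ = 1 − 0.38 = 0.62
  δ | ~δ = min(1, a+b) on (0.38, 0.62) = 1.00
  ε & (δ | ~δ) = max(0, a+b−1) on (0.89, 1.00) = 0.89
  ~ε = 1 − 0.89 = 0.11
  ~ε & δ = max(0, a+b−1) on (0.11, 0.38) = 0.00
  (ε & (δ | ~δ)) | (~ε & δ) = min(1, a+b) on (0.89, 0.00) = 0.89
  → value = 0.8900
|0.6200 − 0.8900| = 0.270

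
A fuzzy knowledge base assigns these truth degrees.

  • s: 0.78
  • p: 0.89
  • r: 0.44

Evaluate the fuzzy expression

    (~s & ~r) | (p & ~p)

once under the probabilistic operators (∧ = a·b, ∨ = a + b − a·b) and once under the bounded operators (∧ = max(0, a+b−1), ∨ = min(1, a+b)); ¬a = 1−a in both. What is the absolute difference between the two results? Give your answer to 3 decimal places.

Under probabilistic:
  ~s = 1 − 0.7800 = 0.2200
  ~r = 1 − 0.4400 = 0.5600
  ~s & ~r = a·b on (0.2200, 0.5600) = 0.1232
  ~p = 1 − 0.8900 = 0.1100
  p & ~p = a·b on (0.8900, 0.1100) = 0.0979
  (~s & ~r) | (p & ~p) = a + b − a·b on (0.1232, 0.0979) = 0.2090
  → value = 0.2090
Under bounded:
  ~s = 1 − 0.78 = 0.22
  ~r = 1 − 0.44 = 0.56
  ~s & ~r = max(0, a+b−1) on (0.22, 0.56) = 0.00
  ~p = 1 − 0.89 = 0.11
  p & ~p = max(0, a+b−1) on (0.89, 0.11) = 0.00
  (~s & ~r) | (p & ~p) = min(1, a+b) on (0.00, 0.00) = 0.00
  → value = 0.0000
|0.2090 − 0.0000| = 0.209

0.209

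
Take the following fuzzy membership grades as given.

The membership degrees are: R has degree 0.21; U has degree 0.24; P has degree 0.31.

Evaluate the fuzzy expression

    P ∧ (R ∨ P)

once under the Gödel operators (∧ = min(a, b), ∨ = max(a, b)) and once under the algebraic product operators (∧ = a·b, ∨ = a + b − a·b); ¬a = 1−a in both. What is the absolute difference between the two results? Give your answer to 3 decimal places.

0.169

Under Gödel:
  R ∨ P = max(a, b) on (0.21, 0.31) = 0.31
  P ∧ (R ∨ P) = min(a, b) on (0.31, 0.31) = 0.31
  → value = 0.3100
Under algebraic product:
  R ∨ P = a + b − a·b on (0.2100, 0.3100) = 0.4549
  P ∧ (R ∨ P) = a·b on (0.3100, 0.4549) = 0.1410
  → value = 0.1410
|0.3100 − 0.1410| = 0.169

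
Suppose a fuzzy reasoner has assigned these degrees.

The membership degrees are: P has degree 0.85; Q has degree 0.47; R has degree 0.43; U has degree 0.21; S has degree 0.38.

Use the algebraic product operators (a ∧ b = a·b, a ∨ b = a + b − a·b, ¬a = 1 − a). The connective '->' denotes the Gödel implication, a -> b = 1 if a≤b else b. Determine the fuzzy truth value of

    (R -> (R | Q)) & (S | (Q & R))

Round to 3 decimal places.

R | Q = a + b − a·b on (0.4300, 0.4700) = 0.6979
R -> (R | Q)  [Gödel: 1 if a≤b else b] with a=0.4300, b=0.6979 → 1.0000
Q & R = a·b on (0.4700, 0.4300) = 0.2021
S | (Q & R) = a + b − a·b on (0.3800, 0.2021) = 0.5053
(R -> (R | Q)) & (S | (Q & R)) = a·b on (1.0000, 0.5053) = 0.5053

0.505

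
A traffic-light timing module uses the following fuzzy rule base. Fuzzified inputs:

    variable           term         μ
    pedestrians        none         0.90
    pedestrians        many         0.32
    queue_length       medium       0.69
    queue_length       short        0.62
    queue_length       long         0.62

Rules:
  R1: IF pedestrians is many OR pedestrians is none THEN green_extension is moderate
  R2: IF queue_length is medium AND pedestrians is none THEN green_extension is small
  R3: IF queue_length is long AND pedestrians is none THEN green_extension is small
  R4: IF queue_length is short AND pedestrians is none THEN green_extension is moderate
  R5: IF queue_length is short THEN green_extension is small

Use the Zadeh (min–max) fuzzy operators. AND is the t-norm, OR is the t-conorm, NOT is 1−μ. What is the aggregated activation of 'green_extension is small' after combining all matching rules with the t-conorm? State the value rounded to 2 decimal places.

R1: many=0.32, none=0.90; OR[max(a, b)] → w = 0.90
R2: medium=0.69, none=0.90; AND[min(a, b)] → w = 0.69
R3: long=0.62, none=0.90; AND[min(a, b)] → w = 0.62
R4: short=0.62, none=0.90; AND[min(a, b)] → w = 0.62
R5: short=0.62 → w = 0.62
Rules with consequent 'small': {R2, R3, R5} → strengths 0.69, 0.62, 0.62
Aggregate via t-conorm [max(a, b)]: 0.69

0.69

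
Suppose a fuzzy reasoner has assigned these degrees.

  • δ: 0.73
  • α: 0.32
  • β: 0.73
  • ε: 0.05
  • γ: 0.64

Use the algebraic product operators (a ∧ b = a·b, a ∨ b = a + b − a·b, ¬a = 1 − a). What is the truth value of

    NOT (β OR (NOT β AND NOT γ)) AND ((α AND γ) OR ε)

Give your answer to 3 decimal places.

0.060

NOT β = 1 − 0.7300 = 0.2700
NOT γ = 1 − 0.6400 = 0.3600
NOT β AND NOT γ = a·b on (0.2700, 0.3600) = 0.0972
β OR (NOT β AND NOT γ) = a + b − a·b on (0.7300, 0.0972) = 0.7562
NOT (β OR (NOT β AND NOT γ)) = 1 − 0.7562 = 0.2438
α AND γ = a·b on (0.3200, 0.6400) = 0.2048
(α AND γ) OR ε = a + b − a·b on (0.2048, 0.0500) = 0.2446
NOT (β OR (NOT β AND NOT γ)) AND ((α AND γ) OR ε) = a·b on (0.2438, 0.2446) = 0.0596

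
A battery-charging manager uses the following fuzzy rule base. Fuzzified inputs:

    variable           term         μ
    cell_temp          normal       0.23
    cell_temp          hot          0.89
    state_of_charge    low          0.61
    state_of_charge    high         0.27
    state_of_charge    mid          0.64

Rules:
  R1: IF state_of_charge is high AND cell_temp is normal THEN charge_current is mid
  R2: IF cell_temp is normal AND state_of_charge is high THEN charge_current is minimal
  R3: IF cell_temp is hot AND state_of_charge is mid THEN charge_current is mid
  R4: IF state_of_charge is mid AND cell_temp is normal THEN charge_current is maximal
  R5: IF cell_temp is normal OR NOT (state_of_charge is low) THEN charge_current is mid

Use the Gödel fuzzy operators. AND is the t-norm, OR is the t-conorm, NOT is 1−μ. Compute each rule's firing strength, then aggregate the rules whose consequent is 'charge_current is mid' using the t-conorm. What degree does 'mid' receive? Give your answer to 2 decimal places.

R1: high=0.27, normal=0.23; AND[min(a, b)] → w = 0.23
R2: normal=0.23, high=0.27; AND[min(a, b)] → w = 0.23
R3: hot=0.89, mid=0.64; AND[min(a, b)] → w = 0.64
R4: mid=0.64, normal=0.23; AND[min(a, b)] → w = 0.23
R5: normal=0.23, ¬low=1−0.61=0.39; OR[max(a, b)] → w = 0.39
Rules with consequent 'mid': {R1, R3, R5} → strengths 0.23, 0.64, 0.39
Aggregate via t-conorm [max(a, b)]: 0.64

0.64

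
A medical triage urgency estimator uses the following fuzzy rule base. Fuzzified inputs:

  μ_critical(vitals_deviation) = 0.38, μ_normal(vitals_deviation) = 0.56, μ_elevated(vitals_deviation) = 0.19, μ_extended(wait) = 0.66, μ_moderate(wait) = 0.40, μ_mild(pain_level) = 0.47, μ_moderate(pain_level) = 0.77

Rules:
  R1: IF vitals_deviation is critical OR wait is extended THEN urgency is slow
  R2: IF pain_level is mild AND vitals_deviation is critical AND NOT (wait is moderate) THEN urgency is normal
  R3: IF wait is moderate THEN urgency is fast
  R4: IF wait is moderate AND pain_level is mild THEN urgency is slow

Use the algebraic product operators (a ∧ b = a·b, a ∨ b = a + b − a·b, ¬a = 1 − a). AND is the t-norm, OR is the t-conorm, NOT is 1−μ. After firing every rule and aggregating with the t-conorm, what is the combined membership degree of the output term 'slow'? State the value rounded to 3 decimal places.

R1: critical=0.38, extended=0.66; OR[a + b − a·b] → w = 0.7892
R2: mild=0.47, critical=0.38, ¬moderate=1−0.40=0.60; AND[a·b] → w = 0.1072
R3: moderate=0.40 → w = 0.4000
R4: moderate=0.40, mild=0.47; AND[a·b] → w = 0.1880
Rules with consequent 'slow': {R1, R4} → strengths 0.7892, 0.1880
Aggregate via t-conorm [a + b − a·b]: 0.8288

0.829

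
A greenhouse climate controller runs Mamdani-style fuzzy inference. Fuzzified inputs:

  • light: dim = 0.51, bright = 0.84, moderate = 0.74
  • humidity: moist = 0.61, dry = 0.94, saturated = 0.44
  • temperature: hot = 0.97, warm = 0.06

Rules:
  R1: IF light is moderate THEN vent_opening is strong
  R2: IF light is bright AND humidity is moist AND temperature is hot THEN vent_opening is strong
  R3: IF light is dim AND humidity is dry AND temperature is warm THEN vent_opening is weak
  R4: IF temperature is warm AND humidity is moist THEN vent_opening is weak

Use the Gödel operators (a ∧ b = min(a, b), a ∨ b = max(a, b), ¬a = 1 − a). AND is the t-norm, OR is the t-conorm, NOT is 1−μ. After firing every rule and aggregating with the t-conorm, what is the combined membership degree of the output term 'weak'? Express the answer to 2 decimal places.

R1: moderate=0.74 → w = 0.74
R2: bright=0.84, moist=0.61, hot=0.97; AND[min(a, b)] → w = 0.61
R3: dim=0.51, dry=0.94, warm=0.06; AND[min(a, b)] → w = 0.06
R4: warm=0.06, moist=0.61; AND[min(a, b)] → w = 0.06
Rules with consequent 'weak': {R3, R4} → strengths 0.06, 0.06
Aggregate via t-conorm [max(a, b)]: 0.06

0.06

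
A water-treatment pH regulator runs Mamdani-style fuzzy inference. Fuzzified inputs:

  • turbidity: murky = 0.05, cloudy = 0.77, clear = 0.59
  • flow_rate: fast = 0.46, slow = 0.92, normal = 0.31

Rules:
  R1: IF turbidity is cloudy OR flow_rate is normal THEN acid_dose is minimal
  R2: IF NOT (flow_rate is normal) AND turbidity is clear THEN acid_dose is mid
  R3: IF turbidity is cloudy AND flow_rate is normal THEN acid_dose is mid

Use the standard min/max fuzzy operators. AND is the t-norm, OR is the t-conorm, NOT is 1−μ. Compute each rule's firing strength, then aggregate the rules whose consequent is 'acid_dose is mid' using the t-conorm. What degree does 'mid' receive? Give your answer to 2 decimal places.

0.59

R1: cloudy=0.77, normal=0.31; OR[max(a, b)] → w = 0.77
R2: ¬normal=1−0.31=0.69, clear=0.59; AND[min(a, b)] → w = 0.59
R3: cloudy=0.77, normal=0.31; AND[min(a, b)] → w = 0.31
Rules with consequent 'mid': {R2, R3} → strengths 0.59, 0.31
Aggregate via t-conorm [max(a, b)]: 0.59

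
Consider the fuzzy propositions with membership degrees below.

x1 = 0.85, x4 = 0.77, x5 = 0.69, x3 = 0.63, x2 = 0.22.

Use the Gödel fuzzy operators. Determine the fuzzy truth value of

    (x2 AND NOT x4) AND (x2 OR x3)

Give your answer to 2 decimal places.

0.22

NOT x4 = 1 − 0.77 = 0.23
x2 AND NOT x4 = min(a, b) on (0.22, 0.23) = 0.22
x2 OR x3 = max(a, b) on (0.22, 0.63) = 0.63
(x2 AND NOT x4) AND (x2 OR x3) = min(a, b) on (0.22, 0.63) = 0.22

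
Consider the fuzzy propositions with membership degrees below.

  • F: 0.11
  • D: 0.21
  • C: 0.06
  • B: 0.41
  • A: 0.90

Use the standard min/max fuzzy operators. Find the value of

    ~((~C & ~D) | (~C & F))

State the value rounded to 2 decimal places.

~C = 1 − 0.06 = 0.94
~D = 1 − 0.21 = 0.79
~C & ~D = min(a, b) on (0.94, 0.79) = 0.79
~C = 1 − 0.06 = 0.94
~C & F = min(a, b) on (0.94, 0.11) = 0.11
(~C & ~D) | (~C & F) = max(a, b) on (0.79, 0.11) = 0.79
~((~C & ~D) | (~C & F)) = 1 − 0.79 = 0.21

0.21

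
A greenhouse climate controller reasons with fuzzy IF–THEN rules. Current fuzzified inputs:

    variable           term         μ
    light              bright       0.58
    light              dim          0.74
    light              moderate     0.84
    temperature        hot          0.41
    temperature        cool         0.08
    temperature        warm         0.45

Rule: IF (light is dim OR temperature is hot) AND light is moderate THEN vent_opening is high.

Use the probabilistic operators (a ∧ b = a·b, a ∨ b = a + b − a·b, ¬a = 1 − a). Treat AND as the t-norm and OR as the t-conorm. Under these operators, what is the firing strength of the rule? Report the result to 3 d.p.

firing strength: (dim=0.74 OR hot=0.41) = 0.8466; AND[a·b] with moderate=0.84 → w = 0.7111

0.711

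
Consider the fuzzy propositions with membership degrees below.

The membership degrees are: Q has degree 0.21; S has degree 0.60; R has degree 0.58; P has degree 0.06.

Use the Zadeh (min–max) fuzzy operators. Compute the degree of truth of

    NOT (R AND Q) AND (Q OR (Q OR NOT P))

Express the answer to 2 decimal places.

R AND Q = min(a, b) on (0.58, 0.21) = 0.21
NOT (R AND Q) = 1 − 0.21 = 0.79
NOT P = 1 − 0.06 = 0.94
Q OR NOT P = max(a, b) on (0.21, 0.94) = 0.94
Q OR (Q OR NOT P) = max(a, b) on (0.21, 0.94) = 0.94
NOT (R AND Q) AND (Q OR (Q OR NOT P)) = min(a, b) on (0.79, 0.94) = 0.79

0.79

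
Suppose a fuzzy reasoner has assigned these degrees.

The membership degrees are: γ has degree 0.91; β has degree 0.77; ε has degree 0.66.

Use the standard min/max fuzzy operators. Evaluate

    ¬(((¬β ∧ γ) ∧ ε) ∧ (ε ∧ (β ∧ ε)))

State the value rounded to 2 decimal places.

0.77

¬β = 1 − 0.77 = 0.23
¬β ∧ γ = min(a, b) on (0.23, 0.91) = 0.23
(¬β ∧ γ) ∧ ε = min(a, b) on (0.23, 0.66) = 0.23
β ∧ ε = min(a, b) on (0.77, 0.66) = 0.66
ε ∧ (β ∧ ε) = min(a, b) on (0.66, 0.66) = 0.66
((¬β ∧ γ) ∧ ε) ∧ (ε ∧ (β ∧ ε)) = min(a, b) on (0.23, 0.66) = 0.23
¬(((¬β ∧ γ) ∧ ε) ∧ (ε ∧ (β ∧ ε))) = 1 − 0.23 = 0.77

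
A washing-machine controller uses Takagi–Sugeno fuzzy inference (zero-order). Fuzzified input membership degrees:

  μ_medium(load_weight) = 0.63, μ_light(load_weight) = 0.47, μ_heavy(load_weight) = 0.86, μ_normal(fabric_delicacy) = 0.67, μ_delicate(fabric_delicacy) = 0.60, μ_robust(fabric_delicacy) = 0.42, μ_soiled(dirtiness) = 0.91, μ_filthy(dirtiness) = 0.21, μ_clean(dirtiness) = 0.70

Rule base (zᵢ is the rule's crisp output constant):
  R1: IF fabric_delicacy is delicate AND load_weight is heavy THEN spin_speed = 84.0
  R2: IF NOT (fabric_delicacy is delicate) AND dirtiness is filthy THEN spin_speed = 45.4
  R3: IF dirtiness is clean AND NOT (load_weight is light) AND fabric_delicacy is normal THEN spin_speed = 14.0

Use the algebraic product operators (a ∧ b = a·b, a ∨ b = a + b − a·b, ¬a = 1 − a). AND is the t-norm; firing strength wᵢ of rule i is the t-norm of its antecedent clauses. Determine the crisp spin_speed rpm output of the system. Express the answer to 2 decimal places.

59.67

R1 (z=84.0): delicate=0.60, heavy=0.86; AND[a·b] → w = 0.5160
R2 (z=45.4): ¬delicate=1−0.60=0.40, filthy=0.21; AND[a·b] → w = 0.0840
R3 (z=14.0): clean=0.70, ¬light=1−0.47=0.53, normal=0.67; AND[a·b] → w = 0.2486
Weighted average = (0.5160·84.0 + 0.0840·45.4 + 0.2486·14.0) / (0.5160 + 0.0840 + 0.2486)
  = 50.6376 / 0.8486 = 59.67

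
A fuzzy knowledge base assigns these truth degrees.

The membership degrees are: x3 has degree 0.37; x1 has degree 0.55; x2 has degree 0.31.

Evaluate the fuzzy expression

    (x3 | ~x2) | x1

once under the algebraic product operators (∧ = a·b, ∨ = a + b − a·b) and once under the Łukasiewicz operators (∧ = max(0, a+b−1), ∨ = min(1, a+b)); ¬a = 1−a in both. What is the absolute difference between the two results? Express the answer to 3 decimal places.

Under algebraic product:
  ~x2 = 1 − 0.3100 = 0.6900
  x3 | ~x2 = a + b − a·b on (0.3700, 0.6900) = 0.8047
  (x3 | ~x2) | x1 = a + b − a·b on (0.8047, 0.5500) = 0.9121
  → value = 0.9121
Under Łukasiewicz:
  ~x2 = 1 − 0.31 = 0.69
  x3 | ~x2 = min(1, a+b) on (0.37, 0.69) = 1.00
  (x3 | ~x2) | x1 = min(1, a+b) on (1.00, 0.55) = 1.00
  → value = 1.0000
|0.9121 − 1.0000| = 0.088

0.088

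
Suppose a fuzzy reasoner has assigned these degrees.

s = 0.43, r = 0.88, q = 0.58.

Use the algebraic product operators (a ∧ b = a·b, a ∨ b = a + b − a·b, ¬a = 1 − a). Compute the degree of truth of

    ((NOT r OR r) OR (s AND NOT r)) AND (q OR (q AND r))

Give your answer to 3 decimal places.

0.715

NOT r = 1 − 0.8800 = 0.1200
NOT r OR r = a + b − a·b on (0.1200, 0.8800) = 0.8944
NOT r = 1 − 0.8800 = 0.1200
s AND NOT r = a·b on (0.4300, 0.1200) = 0.0516
(NOT r OR r) OR (s AND NOT r) = a + b − a·b on (0.8944, 0.0516) = 0.8998
q AND r = a·b on (0.5800, 0.8800) = 0.5104
q OR (q AND r) = a + b − a·b on (0.5800, 0.5104) = 0.7944
((NOT r OR r) OR (s AND NOT r)) AND (q OR (q AND r)) = a·b on (0.8998, 0.7944) = 0.7148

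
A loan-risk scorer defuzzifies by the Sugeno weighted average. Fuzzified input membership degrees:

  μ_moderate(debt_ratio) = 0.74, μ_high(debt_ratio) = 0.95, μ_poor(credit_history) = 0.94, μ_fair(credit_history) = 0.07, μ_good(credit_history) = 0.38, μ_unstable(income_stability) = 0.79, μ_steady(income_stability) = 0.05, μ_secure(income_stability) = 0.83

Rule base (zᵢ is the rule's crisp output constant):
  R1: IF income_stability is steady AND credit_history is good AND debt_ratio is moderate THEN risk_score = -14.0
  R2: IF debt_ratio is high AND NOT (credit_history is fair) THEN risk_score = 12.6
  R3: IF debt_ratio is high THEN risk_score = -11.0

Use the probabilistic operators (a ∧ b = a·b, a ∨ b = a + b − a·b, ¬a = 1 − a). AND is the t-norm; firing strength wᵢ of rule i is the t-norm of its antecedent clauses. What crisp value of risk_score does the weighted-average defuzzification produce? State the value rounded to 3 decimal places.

0.263

R1 (z=-14.0): steady=0.05, good=0.38, moderate=0.74; AND[a·b] → w = 0.0141
R2 (z=12.6): high=0.95, ¬fair=1−0.07=0.93; AND[a·b] → w = 0.8835
R3 (z=-11.0): high=0.95 → w = 0.9500
Weighted average = (0.0141·-14.0 + 0.8835·12.6 + 0.9500·-11.0) / (0.0141 + 0.8835 + 0.9500)
  = 0.4853 / 1.8476 = 0.263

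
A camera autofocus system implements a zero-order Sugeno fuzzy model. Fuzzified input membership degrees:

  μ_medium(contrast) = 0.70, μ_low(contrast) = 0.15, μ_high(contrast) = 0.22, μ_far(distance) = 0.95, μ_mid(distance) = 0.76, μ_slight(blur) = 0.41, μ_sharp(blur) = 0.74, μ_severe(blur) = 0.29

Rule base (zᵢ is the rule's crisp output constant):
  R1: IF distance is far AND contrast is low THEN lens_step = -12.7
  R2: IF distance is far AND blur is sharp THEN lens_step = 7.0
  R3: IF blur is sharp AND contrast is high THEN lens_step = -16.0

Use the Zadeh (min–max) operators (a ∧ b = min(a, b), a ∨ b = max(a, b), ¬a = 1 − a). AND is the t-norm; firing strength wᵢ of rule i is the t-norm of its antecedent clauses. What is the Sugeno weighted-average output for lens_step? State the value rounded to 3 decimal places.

-0.221

R1 (z=-12.7): far=0.95, low=0.15; AND[min(a, b)] → w = 0.15
R2 (z=7.0): far=0.95, sharp=0.74; AND[min(a, b)] → w = 0.74
R3 (z=-16.0): sharp=0.74, high=0.22; AND[min(a, b)] → w = 0.22
Weighted average = (0.15·-12.7 + 0.74·7.0 + 0.22·-16.0) / (0.15 + 0.74 + 0.22)
  = -0.2450 / 1.1100 = -0.221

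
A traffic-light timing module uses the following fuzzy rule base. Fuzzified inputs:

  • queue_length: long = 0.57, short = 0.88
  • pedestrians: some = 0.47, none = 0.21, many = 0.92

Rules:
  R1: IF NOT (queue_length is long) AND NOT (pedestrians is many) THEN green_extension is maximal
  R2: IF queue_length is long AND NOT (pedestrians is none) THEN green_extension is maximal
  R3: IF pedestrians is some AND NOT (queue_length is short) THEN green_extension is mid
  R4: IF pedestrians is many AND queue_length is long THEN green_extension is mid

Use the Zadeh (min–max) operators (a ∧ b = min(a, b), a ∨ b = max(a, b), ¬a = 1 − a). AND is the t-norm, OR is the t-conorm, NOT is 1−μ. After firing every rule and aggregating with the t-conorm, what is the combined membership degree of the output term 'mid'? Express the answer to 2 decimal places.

R1: ¬long=1−0.57=0.43, ¬many=1−0.92=0.08; AND[min(a, b)] → w = 0.08
R2: long=0.57, ¬none=1−0.21=0.79; AND[min(a, b)] → w = 0.57
R3: some=0.47, ¬short=1−0.88=0.12; AND[min(a, b)] → w = 0.12
R4: many=0.92, long=0.57; AND[min(a, b)] → w = 0.57
Rules with consequent 'mid': {R3, R4} → strengths 0.12, 0.57
Aggregate via t-conorm [max(a, b)]: 0.57

0.57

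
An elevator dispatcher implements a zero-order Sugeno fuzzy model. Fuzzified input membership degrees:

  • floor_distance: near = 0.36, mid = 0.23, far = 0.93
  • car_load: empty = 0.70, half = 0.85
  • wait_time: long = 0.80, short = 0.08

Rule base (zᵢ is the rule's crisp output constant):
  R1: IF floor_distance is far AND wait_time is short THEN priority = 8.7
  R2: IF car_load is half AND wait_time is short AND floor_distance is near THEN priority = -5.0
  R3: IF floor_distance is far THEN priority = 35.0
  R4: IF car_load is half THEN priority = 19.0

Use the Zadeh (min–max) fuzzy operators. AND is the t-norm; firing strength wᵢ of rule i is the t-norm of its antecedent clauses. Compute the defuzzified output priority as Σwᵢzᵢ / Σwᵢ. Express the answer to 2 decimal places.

25.26

R1 (z=8.7): far=0.93, short=0.08; AND[min(a, b)] → w = 0.08
R2 (z=-5.0): half=0.85, short=0.08, near=0.36; AND[min(a, b)] → w = 0.08
R3 (z=35.0): far=0.93 → w = 0.93
R4 (z=19.0): half=0.85 → w = 0.85
Weighted average = (0.08·8.7 + 0.08·-5.0 + 0.93·35.0 + 0.85·19.0) / (0.08 + 0.08 + 0.93 + 0.85)
  = 48.9960 / 1.9400 = 25.26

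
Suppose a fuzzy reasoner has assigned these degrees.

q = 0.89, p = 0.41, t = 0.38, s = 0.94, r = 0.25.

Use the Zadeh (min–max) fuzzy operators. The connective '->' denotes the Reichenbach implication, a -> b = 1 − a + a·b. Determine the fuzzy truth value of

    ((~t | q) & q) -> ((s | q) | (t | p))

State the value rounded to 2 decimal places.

~t = 1 − 0.38 = 0.62
~t | q = max(a, b) on (0.62, 0.89) = 0.89
(~t | q) & q = min(a, b) on (0.89, 0.89) = 0.89
s | q = max(a, b) on (0.94, 0.89) = 0.94
t | p = max(a, b) on (0.38, 0.41) = 0.41
(s | q) | (t | p) = max(a, b) on (0.94, 0.41) = 0.94
((~t | q) & q) -> ((s | q) | (t | p))  [Reichenbach: 1 − a + a·b] with a=0.89, b=0.94 → 0.95

0.95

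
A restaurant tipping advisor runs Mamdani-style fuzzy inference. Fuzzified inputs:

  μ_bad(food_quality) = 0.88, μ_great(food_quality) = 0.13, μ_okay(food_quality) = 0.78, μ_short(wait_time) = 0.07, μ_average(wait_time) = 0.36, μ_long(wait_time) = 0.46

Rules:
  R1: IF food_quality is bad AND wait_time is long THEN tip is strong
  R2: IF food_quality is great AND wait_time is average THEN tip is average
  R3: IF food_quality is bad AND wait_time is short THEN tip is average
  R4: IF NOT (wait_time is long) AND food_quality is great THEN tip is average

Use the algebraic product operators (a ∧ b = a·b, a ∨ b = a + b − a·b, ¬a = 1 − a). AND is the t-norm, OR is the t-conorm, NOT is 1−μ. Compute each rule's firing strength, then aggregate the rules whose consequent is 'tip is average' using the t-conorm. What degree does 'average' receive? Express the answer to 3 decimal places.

R1: bad=0.88, long=0.46; AND[a·b] → w = 0.4048
R2: great=0.13, average=0.36; AND[a·b] → w = 0.0468
R3: bad=0.88, short=0.07; AND[a·b] → w = 0.0616
R4: ¬long=1−0.46=0.54, great=0.13; AND[a·b] → w = 0.0702
Rules with consequent 'average': {R2, R3, R4} → strengths 0.0468, 0.0616, 0.0702
Aggregate via t-conorm [a + b − a·b]: 0.1683

0.168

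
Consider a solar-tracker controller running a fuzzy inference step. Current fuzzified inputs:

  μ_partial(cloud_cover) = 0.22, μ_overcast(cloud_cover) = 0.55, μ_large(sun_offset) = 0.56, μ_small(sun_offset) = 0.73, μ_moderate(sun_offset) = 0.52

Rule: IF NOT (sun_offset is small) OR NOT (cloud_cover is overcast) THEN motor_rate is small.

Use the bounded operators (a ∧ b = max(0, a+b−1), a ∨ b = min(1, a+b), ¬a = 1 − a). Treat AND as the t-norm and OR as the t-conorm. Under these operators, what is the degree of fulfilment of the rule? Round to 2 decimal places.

firing strength: ¬small=1−0.73=0.27, ¬overcast=1−0.55=0.45; OR[min(1, a+b)] → w = 0.72

0.72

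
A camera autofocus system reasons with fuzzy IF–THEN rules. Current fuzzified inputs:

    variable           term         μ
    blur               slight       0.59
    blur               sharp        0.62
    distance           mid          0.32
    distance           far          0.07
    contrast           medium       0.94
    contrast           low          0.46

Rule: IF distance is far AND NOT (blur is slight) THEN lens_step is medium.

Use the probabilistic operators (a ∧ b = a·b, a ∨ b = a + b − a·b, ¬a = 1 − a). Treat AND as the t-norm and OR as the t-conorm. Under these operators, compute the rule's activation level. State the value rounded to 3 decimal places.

0.029

firing strength: far=0.07, ¬slight=1−0.59=0.41; AND[a·b] → w = 0.0287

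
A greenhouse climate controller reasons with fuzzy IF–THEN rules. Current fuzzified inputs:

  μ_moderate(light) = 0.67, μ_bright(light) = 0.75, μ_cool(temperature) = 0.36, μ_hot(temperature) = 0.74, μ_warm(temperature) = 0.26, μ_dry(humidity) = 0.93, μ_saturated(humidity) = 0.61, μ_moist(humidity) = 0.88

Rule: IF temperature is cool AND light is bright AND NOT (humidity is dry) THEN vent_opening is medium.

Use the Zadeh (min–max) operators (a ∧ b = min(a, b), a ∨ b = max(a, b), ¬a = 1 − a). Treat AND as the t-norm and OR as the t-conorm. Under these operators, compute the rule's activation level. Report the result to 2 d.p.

firing strength: cool=0.36, bright=0.75, ¬dry=1−0.93=0.07; AND[min(a, b)] → w = 0.07

0.07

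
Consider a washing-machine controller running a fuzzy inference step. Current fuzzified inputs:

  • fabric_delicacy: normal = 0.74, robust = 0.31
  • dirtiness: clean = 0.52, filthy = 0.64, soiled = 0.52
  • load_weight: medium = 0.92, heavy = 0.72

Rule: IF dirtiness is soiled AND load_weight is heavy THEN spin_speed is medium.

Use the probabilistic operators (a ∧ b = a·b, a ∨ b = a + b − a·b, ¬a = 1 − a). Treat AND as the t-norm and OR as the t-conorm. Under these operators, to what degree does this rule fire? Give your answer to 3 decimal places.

0.374

firing strength: soiled=0.52, heavy=0.72; AND[a·b] → w = 0.3744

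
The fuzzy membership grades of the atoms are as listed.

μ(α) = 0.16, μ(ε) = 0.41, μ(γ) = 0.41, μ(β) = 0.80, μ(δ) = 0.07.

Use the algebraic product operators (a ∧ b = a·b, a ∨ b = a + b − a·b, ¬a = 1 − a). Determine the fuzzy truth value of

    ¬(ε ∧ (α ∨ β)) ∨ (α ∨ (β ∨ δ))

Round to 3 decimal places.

0.947

α ∨ β = a + b − a·b on (0.1600, 0.8000) = 0.8320
ε ∧ (α ∨ β) = a·b on (0.4100, 0.8320) = 0.3411
¬(ε ∧ (α ∨ β)) = 1 − 0.3411 = 0.6589
β ∨ δ = a + b − a·b on (0.8000, 0.0700) = 0.8140
α ∨ (β ∨ δ) = a + b − a·b on (0.1600, 0.8140) = 0.8438
¬(ε ∧ (α ∨ β)) ∨ (α ∨ (β ∨ δ)) = a + b − a·b on (0.6589, 0.8438) = 0.9467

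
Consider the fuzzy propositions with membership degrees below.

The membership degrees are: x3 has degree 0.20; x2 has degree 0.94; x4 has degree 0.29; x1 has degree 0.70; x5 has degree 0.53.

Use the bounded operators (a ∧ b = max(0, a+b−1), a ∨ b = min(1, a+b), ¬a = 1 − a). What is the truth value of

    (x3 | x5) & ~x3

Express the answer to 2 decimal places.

x3 | x5 = min(1, a+b) on (0.20, 0.53) = 0.73
~x3 = 1 − 0.20 = 0.80
(x3 | x5) & ~x3 = max(0, a+b−1) on (0.73, 0.80) = 0.53

0.53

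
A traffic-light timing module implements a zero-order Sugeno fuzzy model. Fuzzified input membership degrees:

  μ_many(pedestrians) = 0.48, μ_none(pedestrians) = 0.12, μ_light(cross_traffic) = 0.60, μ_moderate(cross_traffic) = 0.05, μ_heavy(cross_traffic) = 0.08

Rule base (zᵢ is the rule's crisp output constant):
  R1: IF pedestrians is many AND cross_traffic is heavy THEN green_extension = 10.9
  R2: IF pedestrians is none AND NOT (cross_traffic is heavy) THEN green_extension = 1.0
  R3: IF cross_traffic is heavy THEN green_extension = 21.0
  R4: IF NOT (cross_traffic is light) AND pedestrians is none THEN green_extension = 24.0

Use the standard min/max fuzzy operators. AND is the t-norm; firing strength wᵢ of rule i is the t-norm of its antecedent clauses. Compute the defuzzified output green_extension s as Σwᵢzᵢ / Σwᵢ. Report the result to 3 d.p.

13.880

R1 (z=10.9): many=0.48, heavy=0.08; AND[min(a, b)] → w = 0.08
R2 (z=1.0): none=0.12, ¬heavy=1−0.08=0.92; AND[min(a, b)] → w = 0.12
R3 (z=21.0): heavy=0.08 → w = 0.08
R4 (z=24.0): ¬light=1−0.60=0.40, none=0.12; AND[min(a, b)] → w = 0.12
Weighted average = (0.08·10.9 + 0.12·1.0 + 0.08·21.0 + 0.12·24.0) / (0.08 + 0.12 + 0.08 + 0.12)
  = 5.5520 / 0.4000 = 13.880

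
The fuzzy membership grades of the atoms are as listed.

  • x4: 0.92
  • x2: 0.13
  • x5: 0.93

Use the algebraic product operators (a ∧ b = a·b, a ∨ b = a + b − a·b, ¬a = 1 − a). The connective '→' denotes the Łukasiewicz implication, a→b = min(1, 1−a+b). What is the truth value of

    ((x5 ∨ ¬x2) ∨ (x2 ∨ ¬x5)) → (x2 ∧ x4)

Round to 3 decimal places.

¬x2 = 1 − 0.1300 = 0.8700
x5 ∨ ¬x2 = a + b − a·b on (0.9300, 0.8700) = 0.9909
¬x5 = 1 − 0.9300 = 0.0700
x2 ∨ ¬x5 = a + b − a·b on (0.1300, 0.0700) = 0.1909
(x5 ∨ ¬x2) ∨ (x2 ∨ ¬x5) = a + b − a·b on (0.9909, 0.1909) = 0.9926
x2 ∧ x4 = a·b on (0.1300, 0.9200) = 0.1196
((x5 ∨ ¬x2) ∨ (x2 ∨ ¬x5)) → (x2 ∧ x4)  [Łukasiewicz: min(1, 1−a+b)] with a=0.9926, b=0.1196 → 0.1270

0.127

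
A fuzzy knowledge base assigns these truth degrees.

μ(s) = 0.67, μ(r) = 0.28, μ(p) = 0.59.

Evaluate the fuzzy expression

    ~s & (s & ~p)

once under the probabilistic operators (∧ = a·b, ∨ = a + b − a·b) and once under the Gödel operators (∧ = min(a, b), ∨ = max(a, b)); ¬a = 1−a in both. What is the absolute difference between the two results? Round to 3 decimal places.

0.239

Under probabilistic:
  ~s = 1 − 0.6700 = 0.3300
  ~p = 1 − 0.5900 = 0.4100
  s & ~p = a·b on (0.6700, 0.4100) = 0.2747
  ~s & (s & ~p) = a·b on (0.3300, 0.2747) = 0.0907
  → value = 0.0907
Under Gödel:
  ~s = 1 − 0.67 = 0.33
  ~p = 1 − 0.59 = 0.41
  s & ~p = min(a, b) on (0.67, 0.41) = 0.41
  ~s & (s & ~p) = min(a, b) on (0.33, 0.41) = 0.33
  → value = 0.3300
|0.0907 − 0.3300| = 0.239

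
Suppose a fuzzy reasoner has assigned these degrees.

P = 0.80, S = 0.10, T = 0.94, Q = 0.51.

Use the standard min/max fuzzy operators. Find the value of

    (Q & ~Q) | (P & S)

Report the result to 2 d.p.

~Q = 1 − 0.51 = 0.49
Q & ~Q = min(a, b) on (0.51, 0.49) = 0.49
P & S = min(a, b) on (0.80, 0.10) = 0.10
(Q & ~Q) | (P & S) = max(a, b) on (0.49, 0.10) = 0.49

0.49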